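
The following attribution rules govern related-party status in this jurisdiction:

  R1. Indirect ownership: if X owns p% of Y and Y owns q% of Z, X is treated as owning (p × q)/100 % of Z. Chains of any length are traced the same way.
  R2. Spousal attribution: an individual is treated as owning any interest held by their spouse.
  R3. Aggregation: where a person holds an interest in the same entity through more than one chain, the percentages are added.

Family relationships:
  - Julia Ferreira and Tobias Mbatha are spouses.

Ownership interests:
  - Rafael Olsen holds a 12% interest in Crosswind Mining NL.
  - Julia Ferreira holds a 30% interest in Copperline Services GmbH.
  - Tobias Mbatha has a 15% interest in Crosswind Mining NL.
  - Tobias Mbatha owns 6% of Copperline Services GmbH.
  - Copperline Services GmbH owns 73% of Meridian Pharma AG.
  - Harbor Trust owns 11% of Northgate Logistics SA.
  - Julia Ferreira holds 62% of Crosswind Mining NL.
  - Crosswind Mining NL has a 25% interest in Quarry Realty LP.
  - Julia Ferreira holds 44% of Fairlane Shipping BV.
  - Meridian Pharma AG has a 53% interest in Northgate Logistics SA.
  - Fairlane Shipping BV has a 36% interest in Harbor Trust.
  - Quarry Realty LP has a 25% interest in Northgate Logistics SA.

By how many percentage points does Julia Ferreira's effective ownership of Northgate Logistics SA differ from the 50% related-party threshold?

29.5167

By spousal attribution (R2), Julia Ferreira is treated as also owning Tobias Mbatha's interest in Crosswind Mining NL, giving 62% + 15% = 77%.
By spousal attribution (R2), Julia Ferreira is treated as also owning Tobias Mbatha's interest in Copperline Services GmbH, giving 30% + 6% = 36%.
Chain via Crosswind Mining NL → Quarry Realty LP (R1): 77% × 25% × 25% = 4.8125% of Northgate Logistics SA.
Chain via Fairlane Shipping BV → Harbor Trust (R1): 44% × 36% × 11% = 1.7424% of Northgate Logistics SA.
Chain via Copperline Services GmbH → Meridian Pharma AG (R1): 36% × 73% × 53% = 13.9284% of Northgate Logistics SA.
Aggregating (R3): 4.8125% + 1.7424% + 13.9284% = 20.4833%.
20.4833% falls short of the 50% threshold by 29.5167 percentage points.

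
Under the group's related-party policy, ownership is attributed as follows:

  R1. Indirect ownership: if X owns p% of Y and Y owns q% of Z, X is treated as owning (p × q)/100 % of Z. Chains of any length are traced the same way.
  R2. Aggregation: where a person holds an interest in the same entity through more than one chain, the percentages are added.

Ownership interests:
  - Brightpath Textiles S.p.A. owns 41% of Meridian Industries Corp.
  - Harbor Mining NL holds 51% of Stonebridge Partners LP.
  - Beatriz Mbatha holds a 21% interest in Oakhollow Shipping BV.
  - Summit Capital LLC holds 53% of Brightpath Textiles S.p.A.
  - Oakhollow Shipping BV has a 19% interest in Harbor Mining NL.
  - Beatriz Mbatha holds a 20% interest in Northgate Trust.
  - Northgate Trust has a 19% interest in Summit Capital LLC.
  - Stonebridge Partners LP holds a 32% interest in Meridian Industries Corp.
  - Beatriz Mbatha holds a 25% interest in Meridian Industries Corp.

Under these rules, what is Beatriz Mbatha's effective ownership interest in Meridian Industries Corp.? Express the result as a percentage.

26.476908%

Chain via Northgate Trust → Summit Capital LLC → Brightpath Textiles S.p.A. (R1): 20% × 19% × 53% × 41% = 0.82574% of Meridian Industries Corp.
Chain via Oakhollow Shipping BV → Harbor Mining NL → Stonebridge Partners LP (R1): 21% × 19% × 51% × 32% = 0.651168% of Meridian Industries Corp.
Direct interest in Meridian Industries Corp: 25%.
Aggregating (R2): 0.82574% + 0.651168% + 25% = 26.476908%.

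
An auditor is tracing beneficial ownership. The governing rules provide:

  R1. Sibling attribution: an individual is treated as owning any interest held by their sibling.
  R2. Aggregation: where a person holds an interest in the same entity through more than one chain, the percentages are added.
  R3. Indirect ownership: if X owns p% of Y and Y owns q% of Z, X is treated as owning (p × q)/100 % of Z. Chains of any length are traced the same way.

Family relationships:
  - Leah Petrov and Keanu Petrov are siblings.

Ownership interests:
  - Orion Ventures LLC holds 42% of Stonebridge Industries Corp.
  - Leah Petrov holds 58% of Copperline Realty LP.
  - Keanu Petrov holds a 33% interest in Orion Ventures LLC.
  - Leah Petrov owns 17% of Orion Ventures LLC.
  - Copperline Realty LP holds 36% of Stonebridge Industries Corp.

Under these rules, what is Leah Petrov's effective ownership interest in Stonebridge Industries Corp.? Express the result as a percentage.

By sibling attribution (R1), Leah Petrov is treated as also owning Keanu Petrov's interest in Orion Ventures LLC, giving 17% + 33% = 50%.
Chain via Orion Ventures LLC (R3): 50% × 42% = 21% of Stonebridge Industries Corp.
Chain via Copperline Realty LP (R3): 58% × 36% = 20.88% of Stonebridge Industries Corp.
Aggregating (R2): 21% + 20.88% = 41.88%.

41.88%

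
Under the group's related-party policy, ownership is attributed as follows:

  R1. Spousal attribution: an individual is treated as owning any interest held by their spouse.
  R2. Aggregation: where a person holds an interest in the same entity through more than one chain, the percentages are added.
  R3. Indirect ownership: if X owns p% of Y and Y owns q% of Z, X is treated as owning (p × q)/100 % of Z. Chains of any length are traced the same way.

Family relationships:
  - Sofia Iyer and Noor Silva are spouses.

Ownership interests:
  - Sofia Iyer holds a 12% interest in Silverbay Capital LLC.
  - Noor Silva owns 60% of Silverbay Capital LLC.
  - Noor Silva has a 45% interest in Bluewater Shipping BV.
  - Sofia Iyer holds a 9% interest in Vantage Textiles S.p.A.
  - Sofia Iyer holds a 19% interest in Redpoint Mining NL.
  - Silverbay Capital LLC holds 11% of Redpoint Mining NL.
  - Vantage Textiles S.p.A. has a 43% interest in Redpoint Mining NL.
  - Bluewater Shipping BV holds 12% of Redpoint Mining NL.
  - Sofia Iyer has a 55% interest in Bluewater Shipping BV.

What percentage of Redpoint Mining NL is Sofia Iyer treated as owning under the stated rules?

42.79%

By spousal attribution (R1), Sofia Iyer is treated as also owning Noor Silva's interest in Silverbay Capital LLC, giving 12% + 60% = 72%.
By spousal attribution (R1), Sofia Iyer is treated as also owning Noor Silva's interest in Bluewater Shipping BV, giving 55% + 45% = 100%.
Chain via Vantage Textiles S.p.A. (R3): 9% × 43% = 3.87% of Redpoint Mining NL.
Chain via Silverbay Capital LLC (R3): 72% × 11% = 7.92% of Redpoint Mining NL.
Chain via Bluewater Shipping BV (R3): 100% × 12% = 12% of Redpoint Mining NL.
Direct interest in Redpoint Mining NL: 19%.
Aggregating (R2): 3.87% + 7.92% + 12% + 19% = 42.79%.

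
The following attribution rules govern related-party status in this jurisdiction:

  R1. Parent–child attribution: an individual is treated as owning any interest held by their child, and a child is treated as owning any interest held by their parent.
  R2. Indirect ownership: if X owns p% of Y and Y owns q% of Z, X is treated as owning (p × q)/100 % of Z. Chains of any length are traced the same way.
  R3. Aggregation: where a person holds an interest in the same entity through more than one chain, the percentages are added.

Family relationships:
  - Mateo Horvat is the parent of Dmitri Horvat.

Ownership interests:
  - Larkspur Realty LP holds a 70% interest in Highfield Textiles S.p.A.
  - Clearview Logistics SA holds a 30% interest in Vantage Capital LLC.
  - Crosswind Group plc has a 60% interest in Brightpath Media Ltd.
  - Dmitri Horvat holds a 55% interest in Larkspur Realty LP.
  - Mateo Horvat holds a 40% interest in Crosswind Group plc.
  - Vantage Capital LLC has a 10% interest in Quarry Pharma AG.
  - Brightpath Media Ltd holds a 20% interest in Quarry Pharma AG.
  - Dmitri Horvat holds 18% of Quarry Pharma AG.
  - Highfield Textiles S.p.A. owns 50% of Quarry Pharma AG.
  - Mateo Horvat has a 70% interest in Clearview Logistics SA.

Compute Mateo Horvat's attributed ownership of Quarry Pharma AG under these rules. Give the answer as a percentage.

44.15%

By parent–child attribution (R1), Mateo Horvat is treated as owning Dmitri Horvat's 55% interest in Larkspur Realty LP.
By parent–child attribution (R1), Mateo Horvat is treated as owning Dmitri Horvat's 18% interest in Quarry Pharma AG.
Chain via Crosswind Group plc → Brightpath Media Ltd (R2): 40% × 60% × 20% = 4.8% of Quarry Pharma AG.
Chain via Clearview Logistics SA → Vantage Capital LLC (R2): 70% × 30% × 10% = 2.1% of Quarry Pharma AG.
Chain via Larkspur Realty LP → Highfield Textiles S.p.A. (R2): 55% × 70% × 50% = 19.25% of Quarry Pharma AG.
Direct interest in Quarry Pharma AG: 18%.
Aggregating (R3): 4.8% + 2.1% + 19.25% + 18% = 44.15%.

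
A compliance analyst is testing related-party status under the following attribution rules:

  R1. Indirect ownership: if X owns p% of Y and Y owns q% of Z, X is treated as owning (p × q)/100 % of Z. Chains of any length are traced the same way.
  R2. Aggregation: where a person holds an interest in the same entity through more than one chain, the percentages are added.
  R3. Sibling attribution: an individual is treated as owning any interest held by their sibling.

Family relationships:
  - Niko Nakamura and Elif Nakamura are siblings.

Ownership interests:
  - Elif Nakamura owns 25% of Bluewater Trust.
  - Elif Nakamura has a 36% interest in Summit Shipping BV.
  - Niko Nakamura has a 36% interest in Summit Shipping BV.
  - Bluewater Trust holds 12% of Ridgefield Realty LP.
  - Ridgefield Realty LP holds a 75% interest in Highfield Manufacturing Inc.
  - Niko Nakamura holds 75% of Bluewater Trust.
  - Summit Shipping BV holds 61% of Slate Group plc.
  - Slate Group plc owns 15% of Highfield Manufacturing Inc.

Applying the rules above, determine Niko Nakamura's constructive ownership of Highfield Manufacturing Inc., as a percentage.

15.588%

By sibling attribution (R3), Niko Nakamura is treated as also owning Elif Nakamura's interest in Summit Shipping BV, giving 36% + 36% = 72%.
By sibling attribution (R3), Niko Nakamura is treated as also owning Elif Nakamura's interest in Bluewater Trust, giving 75% + 25% = 100%.
Chain via Summit Shipping BV → Slate Group plc (R1): 72% × 61% × 15% = 6.588% of Highfield Manufacturing Inc.
Chain via Bluewater Trust → Ridgefield Realty LP (R1): 100% × 12% × 75% = 9% of Highfield Manufacturing Inc.
Aggregating (R2): 6.588% + 9% = 15.588%.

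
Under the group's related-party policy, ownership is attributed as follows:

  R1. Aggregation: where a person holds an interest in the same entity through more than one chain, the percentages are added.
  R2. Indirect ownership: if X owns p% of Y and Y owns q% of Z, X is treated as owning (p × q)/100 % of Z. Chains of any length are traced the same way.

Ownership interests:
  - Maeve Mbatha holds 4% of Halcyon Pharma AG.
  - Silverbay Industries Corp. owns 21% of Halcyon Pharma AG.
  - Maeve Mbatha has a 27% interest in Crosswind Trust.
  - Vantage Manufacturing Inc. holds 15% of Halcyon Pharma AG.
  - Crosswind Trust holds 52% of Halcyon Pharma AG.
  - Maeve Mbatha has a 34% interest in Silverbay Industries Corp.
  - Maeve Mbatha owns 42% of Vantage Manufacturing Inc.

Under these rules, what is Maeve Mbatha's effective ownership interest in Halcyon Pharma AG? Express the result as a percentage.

Chain via Crosswind Trust (R2): 27% × 52% = 14.04% of Halcyon Pharma AG.
Chain via Vantage Manufacturing Inc. (R2): 42% × 15% = 6.3% of Halcyon Pharma AG.
Chain via Silverbay Industries Corp. (R2): 34% × 21% = 7.14% of Halcyon Pharma AG.
Direct interest in Halcyon Pharma AG: 4%.
Aggregating (R1): 14.04% + 6.3% + 7.14% + 4% = 31.48%.

31.48%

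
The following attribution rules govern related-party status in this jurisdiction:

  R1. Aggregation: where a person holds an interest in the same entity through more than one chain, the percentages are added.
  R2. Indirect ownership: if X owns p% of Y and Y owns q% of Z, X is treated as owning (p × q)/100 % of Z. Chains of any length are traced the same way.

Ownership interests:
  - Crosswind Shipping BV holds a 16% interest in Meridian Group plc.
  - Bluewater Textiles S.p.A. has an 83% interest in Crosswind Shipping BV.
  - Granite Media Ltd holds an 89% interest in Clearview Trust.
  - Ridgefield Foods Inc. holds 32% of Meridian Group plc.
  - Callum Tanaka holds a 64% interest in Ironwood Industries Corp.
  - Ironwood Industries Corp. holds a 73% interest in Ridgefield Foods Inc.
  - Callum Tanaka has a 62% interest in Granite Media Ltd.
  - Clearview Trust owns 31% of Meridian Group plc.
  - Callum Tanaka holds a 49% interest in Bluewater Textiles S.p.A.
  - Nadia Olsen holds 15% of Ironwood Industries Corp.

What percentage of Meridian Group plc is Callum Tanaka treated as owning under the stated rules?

Chain via Bluewater Textiles S.p.A. → Crosswind Shipping BV (R2): 49% × 83% × 16% = 6.5072% of Meridian Group plc.
Chain via Granite Media Ltd → Clearview Trust (R2): 62% × 89% × 31% = 17.1058% of Meridian Group plc.
Chain via Ironwood Industries Corp. → Ridgefield Foods Inc. (R2): 64% × 73% × 32% = 14.9504% of Meridian Group plc.
Aggregating (R1): 6.5072% + 17.1058% + 14.9504% = 38.5634%.

38.5634%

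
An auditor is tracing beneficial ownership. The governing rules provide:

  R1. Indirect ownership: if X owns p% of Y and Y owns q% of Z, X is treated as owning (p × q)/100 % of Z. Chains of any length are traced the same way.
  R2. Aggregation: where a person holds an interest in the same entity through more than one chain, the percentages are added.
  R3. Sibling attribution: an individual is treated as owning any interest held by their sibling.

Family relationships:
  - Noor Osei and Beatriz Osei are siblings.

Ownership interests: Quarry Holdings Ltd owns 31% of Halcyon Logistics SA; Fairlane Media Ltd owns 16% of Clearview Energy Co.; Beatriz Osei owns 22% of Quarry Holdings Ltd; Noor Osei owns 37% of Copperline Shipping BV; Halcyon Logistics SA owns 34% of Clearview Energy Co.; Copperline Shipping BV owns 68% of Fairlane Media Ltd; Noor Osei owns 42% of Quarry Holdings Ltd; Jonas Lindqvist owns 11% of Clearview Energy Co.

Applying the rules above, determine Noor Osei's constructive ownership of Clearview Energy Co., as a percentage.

By sibling attribution (R3), Noor Osei is treated as also owning Beatriz Osei's interest in Quarry Holdings Ltd, giving 42% + 22% = 64%.
Chain via Quarry Holdings Ltd → Halcyon Logistics SA (R1): 64% × 31% × 34% = 6.7456% of Clearview Energy Co.
Chain via Copperline Shipping BV → Fairlane Media Ltd (R1): 37% × 68% × 16% = 4.0256% of Clearview Energy Co.
Aggregating (R2): 6.7456% + 4.0256% = 10.7712%.

10.7712%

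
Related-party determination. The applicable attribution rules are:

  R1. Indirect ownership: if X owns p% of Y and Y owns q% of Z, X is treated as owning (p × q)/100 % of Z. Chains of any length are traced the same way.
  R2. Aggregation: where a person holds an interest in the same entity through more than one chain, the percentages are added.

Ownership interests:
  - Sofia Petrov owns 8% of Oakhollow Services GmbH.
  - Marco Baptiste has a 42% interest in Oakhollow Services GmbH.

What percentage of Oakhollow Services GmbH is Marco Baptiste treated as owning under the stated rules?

Direct interest in Oakhollow Services GmbH: 42%.

42%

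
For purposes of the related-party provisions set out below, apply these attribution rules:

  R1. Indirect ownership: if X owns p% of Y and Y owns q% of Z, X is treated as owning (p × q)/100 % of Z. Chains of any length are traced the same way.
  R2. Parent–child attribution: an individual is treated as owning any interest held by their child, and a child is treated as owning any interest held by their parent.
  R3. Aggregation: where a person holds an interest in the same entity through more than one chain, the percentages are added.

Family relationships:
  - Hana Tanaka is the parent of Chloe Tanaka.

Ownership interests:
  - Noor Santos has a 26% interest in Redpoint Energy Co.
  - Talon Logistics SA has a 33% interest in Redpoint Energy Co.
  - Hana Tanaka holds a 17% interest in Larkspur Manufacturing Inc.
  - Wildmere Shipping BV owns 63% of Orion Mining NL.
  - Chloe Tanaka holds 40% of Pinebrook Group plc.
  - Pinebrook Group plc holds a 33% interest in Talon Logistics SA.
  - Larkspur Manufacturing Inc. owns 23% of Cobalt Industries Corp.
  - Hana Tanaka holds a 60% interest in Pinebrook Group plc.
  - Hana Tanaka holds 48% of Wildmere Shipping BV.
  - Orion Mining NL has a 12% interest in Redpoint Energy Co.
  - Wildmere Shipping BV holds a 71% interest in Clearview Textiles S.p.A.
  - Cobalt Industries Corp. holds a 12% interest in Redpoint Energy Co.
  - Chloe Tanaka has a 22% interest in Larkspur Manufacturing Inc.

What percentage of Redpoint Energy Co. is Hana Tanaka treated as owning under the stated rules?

15.5952%

By parent–child attribution (R2), Hana Tanaka is treated as also owning Chloe Tanaka's interest in Pinebrook Group plc, giving 60% + 40% = 100%.
By parent–child attribution (R2), Hana Tanaka is treated as also owning Chloe Tanaka's interest in Larkspur Manufacturing Inc, giving 17% + 22% = 39%.
Chain via Wildmere Shipping BV → Orion Mining NL (R1): 48% × 63% × 12% = 3.6288% of Redpoint Energy Co.
Chain via Pinebrook Group plc → Talon Logistics SA (R1): 100% × 33% × 33% = 10.89% of Redpoint Energy Co.
Chain via Larkspur Manufacturing Inc. → Cobalt Industries Corp. (R1): 39% × 23% × 12% = 1.0764% of Redpoint Energy Co.
Aggregating (R3): 3.6288% + 10.89% + 1.0764% = 15.5952%.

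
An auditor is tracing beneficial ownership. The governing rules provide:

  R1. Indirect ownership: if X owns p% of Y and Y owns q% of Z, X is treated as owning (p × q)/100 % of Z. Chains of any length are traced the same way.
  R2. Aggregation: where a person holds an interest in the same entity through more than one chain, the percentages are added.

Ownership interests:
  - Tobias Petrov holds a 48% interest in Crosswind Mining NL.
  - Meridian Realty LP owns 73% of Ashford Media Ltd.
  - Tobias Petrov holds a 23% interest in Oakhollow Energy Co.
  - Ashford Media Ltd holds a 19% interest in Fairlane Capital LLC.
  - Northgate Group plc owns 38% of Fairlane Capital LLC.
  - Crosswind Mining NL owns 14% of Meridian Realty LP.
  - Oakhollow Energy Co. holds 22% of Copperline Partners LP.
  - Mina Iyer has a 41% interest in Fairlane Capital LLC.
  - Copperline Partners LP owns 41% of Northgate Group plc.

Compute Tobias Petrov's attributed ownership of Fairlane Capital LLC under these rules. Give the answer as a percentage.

Chain via Oakhollow Energy Co. → Copperline Partners LP → Northgate Group plc (R1): 23% × 22% × 41% × 38% = 0.788348% of Fairlane Capital LLC.
Chain via Crosswind Mining NL → Meridian Realty LP → Ashford Media Ltd (R1): 48% × 14% × 73% × 19% = 0.932064% of Fairlane Capital LLC.
Aggregating (R2): 0.788348% + 0.932064% = 1.720412%.

1.720412%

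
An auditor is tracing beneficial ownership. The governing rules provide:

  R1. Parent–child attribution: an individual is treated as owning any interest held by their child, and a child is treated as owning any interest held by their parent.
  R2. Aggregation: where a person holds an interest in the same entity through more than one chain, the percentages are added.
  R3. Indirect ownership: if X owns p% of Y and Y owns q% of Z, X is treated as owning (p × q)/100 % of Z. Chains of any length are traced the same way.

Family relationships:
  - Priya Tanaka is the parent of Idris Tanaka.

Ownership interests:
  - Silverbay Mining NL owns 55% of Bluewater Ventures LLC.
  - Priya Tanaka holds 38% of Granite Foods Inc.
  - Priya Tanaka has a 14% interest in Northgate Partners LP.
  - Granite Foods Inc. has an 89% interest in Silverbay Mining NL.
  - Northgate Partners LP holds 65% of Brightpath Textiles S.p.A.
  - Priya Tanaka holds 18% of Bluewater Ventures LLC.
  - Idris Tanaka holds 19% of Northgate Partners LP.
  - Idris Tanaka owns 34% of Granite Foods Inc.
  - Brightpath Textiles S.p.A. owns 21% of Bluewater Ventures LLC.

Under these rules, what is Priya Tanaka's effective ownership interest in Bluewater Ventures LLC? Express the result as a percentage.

57.7485%

By parent–child attribution (R1), Priya Tanaka is treated as also owning Idris Tanaka's interest in Granite Foods Inc, giving 38% + 34% = 72%.
By parent–child attribution (R1), Priya Tanaka is treated as also owning Idris Tanaka's interest in Northgate Partners LP, giving 14% + 19% = 33%.
Chain via Granite Foods Inc. → Silverbay Mining NL (R3): 72% × 89% × 55% = 35.244% of Bluewater Ventures LLC.
Chain via Northgate Partners LP → Brightpath Textiles S.p.A. (R3): 33% × 65% × 21% = 4.5045% of Bluewater Ventures LLC.
Direct interest in Bluewater Ventures LLC: 18%.
Aggregating (R2): 35.244% + 4.5045% + 18% = 57.7485%.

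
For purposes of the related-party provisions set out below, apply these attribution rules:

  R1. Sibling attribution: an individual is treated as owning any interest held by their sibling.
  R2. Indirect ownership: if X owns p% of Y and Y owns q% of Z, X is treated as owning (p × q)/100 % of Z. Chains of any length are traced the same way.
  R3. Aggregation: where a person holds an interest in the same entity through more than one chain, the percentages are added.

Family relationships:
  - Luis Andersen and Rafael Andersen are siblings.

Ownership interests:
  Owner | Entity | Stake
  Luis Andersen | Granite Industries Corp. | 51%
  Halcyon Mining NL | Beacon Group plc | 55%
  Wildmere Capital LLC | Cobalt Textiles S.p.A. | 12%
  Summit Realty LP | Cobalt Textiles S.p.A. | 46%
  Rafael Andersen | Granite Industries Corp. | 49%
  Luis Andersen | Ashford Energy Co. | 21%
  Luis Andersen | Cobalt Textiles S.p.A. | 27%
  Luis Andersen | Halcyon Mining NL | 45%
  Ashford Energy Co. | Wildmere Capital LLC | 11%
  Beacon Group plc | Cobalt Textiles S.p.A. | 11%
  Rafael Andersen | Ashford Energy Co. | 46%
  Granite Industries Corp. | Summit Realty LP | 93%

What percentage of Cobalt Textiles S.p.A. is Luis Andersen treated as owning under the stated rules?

By sibling attribution (R1), Luis Andersen is treated as also owning Rafael Andersen's interest in Granite Industries Corp, giving 51% + 49% = 100%.
By sibling attribution (R1), Luis Andersen is treated as also owning Rafael Andersen's interest in Ashford Energy Co, giving 21% + 46% = 67%.
Chain via Halcyon Mining NL → Beacon Group plc (R2): 45% × 55% × 11% = 2.7225% of Cobalt Textiles S.p.A.
Chain via Granite Industries Corp. → Summit Realty LP (R2): 100% × 93% × 46% = 42.78% of Cobalt Textiles S.p.A.
Chain via Ashford Energy Co. → Wildmere Capital LLC (R2): 67% × 11% × 12% = 0.8844% of Cobalt Textiles S.p.A.
Direct interest in Cobalt Textiles S.p.A: 27%.
Aggregating (R3): 2.7225% + 42.78% + 0.8844% + 27% = 73.3869%.

73.3869%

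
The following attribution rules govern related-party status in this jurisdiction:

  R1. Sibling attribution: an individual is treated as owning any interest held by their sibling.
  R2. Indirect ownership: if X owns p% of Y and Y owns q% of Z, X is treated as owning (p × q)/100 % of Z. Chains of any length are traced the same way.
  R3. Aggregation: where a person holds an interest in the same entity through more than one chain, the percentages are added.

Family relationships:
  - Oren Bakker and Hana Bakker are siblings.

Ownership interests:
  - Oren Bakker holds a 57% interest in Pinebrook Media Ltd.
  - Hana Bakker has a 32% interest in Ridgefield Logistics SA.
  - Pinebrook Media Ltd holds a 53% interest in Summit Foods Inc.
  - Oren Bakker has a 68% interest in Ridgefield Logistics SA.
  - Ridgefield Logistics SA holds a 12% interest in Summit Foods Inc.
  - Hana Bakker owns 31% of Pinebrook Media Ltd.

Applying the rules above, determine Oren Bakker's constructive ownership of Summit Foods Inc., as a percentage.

By sibling attribution (R1), Oren Bakker is treated as also owning Hana Bakker's interest in Ridgefield Logistics SA, giving 68% + 32% = 100%.
By sibling attribution (R1), Oren Bakker is treated as also owning Hana Bakker's interest in Pinebrook Media Ltd, giving 57% + 31% = 88%.
Chain via Ridgefield Logistics SA (R2): 100% × 12% = 12% of Summit Foods Inc.
Chain via Pinebrook Media Ltd (R2): 88% × 53% = 46.64% of Summit Foods Inc.
Aggregating (R3): 12% + 46.64% = 58.64%.

58.64%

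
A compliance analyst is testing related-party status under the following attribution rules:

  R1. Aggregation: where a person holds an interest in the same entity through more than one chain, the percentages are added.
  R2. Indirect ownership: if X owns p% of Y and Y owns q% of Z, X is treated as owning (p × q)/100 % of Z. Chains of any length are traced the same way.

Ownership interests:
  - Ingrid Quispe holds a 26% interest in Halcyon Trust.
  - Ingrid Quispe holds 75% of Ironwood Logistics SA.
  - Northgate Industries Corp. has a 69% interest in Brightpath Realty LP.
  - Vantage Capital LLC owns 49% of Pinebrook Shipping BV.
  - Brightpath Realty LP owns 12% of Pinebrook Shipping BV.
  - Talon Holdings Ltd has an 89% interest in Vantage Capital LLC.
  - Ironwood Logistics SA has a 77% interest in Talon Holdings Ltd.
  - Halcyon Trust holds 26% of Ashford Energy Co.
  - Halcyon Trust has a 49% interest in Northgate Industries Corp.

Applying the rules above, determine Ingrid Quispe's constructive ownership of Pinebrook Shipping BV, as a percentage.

26.239647%

Chain via Halcyon Trust → Northgate Industries Corp. → Brightpath Realty LP (R2): 26% × 49% × 69% × 12% = 1.054872% of Pinebrook Shipping BV.
Chain via Ironwood Logistics SA → Talon Holdings Ltd → Vantage Capital LLC (R2): 75% × 77% × 89% × 49% = 25.184775% of Pinebrook Shipping BV.
Aggregating (R1): 1.054872% + 25.184775% = 26.239647%.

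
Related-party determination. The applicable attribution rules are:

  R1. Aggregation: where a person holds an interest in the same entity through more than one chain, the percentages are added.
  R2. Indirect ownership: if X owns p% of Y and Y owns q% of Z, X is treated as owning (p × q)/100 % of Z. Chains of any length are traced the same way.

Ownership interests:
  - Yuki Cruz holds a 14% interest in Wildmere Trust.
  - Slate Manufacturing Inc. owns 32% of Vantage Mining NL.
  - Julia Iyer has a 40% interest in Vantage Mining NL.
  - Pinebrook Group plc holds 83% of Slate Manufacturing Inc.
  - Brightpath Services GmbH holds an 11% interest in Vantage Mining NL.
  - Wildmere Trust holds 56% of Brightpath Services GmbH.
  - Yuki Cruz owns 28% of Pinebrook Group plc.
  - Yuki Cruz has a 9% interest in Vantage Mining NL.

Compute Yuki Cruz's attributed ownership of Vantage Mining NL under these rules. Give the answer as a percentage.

Chain via Wildmere Trust → Brightpath Services GmbH (R2): 14% × 56% × 11% = 0.8624% of Vantage Mining NL.
Chain via Pinebrook Group plc → Slate Manufacturing Inc. (R2): 28% × 83% × 32% = 7.4368% of Vantage Mining NL.
Direct interest in Vantage Mining NL: 9%.
Aggregating (R1): 0.8624% + 7.4368% + 9% = 17.2992%.

17.2992%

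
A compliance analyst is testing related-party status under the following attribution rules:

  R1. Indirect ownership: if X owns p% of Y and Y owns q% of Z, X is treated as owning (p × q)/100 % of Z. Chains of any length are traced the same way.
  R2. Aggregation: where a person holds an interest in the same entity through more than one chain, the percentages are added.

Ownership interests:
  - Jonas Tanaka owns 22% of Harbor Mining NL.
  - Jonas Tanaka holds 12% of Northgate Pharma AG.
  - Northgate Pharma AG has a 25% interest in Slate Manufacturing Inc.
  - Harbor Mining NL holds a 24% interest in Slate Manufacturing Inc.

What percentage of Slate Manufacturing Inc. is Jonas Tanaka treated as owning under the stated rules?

Chain via Harbor Mining NL (R1): 22% × 24% = 5.28% of Slate Manufacturing Inc.
Chain via Northgate Pharma AG (R1): 12% × 25% = 3% of Slate Manufacturing Inc.
Aggregating (R2): 5.28% + 3% = 8.28%.

8.28%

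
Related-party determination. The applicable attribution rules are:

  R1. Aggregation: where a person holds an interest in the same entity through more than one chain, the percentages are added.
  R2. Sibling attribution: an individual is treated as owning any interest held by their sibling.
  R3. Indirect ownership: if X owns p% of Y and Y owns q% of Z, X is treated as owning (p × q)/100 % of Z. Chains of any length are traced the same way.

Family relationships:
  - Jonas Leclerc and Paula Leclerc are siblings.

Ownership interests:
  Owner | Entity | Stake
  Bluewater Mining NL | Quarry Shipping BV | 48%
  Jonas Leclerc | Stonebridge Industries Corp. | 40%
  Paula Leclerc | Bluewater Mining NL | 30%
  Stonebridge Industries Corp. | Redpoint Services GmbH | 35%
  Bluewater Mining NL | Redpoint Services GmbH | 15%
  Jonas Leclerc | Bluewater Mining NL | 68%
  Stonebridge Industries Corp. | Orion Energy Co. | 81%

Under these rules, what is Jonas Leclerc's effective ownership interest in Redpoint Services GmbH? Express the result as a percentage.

28.7%

By sibling attribution (R2), Jonas Leclerc is treated as also owning Paula Leclerc's interest in Bluewater Mining NL, giving 68% + 30% = 98%.
Chain via Stonebridge Industries Corp. (R3): 40% × 35% = 14% of Redpoint Services GmbH.
Chain via Bluewater Mining NL (R3): 98% × 15% = 14.7% of Redpoint Services GmbH.
Aggregating (R1): 14% + 14.7% = 28.7%.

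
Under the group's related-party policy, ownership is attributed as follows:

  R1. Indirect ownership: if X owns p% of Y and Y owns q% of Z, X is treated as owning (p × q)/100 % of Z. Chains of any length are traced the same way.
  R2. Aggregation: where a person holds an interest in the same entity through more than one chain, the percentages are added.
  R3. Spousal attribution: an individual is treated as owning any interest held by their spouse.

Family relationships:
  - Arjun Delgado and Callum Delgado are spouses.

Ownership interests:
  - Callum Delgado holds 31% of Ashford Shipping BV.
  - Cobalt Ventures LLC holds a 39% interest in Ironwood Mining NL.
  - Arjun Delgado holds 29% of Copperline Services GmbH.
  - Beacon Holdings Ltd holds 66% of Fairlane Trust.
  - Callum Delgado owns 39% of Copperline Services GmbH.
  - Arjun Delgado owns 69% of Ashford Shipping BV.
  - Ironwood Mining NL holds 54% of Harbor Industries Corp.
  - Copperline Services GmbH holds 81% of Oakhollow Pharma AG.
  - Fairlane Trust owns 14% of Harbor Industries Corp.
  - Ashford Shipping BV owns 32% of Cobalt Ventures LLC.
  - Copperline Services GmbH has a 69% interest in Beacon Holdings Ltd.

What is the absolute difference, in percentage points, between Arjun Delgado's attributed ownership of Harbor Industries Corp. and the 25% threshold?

13.925392

By spousal attribution (R3), Arjun Delgado is treated as also owning Callum Delgado's interest in Copperline Services GmbH, giving 29% + 39% = 68%.
By spousal attribution (R3), Arjun Delgado is treated as also owning Callum Delgado's interest in Ashford Shipping BV, giving 69% + 31% = 100%.
Chain via Copperline Services GmbH → Beacon Holdings Ltd → Fairlane Trust (R1): 68% × 69% × 66% × 14% = 4.335408% of Harbor Industries Corp.
Chain via Ashford Shipping BV → Cobalt Ventures LLC → Ironwood Mining NL (R1): 100% × 32% × 39% × 54% = 6.7392% of Harbor Industries Corp.
Aggregating (R2): 4.335408% + 6.7392% = 11.074608%.
11.074608% falls short of the 25% threshold by 13.925392 percentage points.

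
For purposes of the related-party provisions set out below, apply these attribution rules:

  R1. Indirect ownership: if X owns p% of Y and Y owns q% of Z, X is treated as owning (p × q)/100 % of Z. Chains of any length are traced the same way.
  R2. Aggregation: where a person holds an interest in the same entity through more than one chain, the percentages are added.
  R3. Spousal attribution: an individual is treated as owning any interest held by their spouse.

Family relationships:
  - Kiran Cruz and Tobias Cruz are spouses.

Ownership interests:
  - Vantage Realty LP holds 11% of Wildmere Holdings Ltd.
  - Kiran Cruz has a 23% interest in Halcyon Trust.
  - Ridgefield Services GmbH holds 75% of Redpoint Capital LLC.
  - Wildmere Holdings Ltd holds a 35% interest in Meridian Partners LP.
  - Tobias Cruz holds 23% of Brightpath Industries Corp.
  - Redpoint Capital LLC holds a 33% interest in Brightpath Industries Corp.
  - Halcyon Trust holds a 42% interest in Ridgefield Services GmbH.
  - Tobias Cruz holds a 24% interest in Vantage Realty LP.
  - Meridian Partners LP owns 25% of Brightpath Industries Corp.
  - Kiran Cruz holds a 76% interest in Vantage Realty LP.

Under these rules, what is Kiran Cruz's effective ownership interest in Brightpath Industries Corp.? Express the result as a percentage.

26.35335%

By spousal attribution (R3), Kiran Cruz is treated as also owning Tobias Cruz's interest in Vantage Realty LP, giving 76% + 24% = 100%.
By spousal attribution (R3), Kiran Cruz is treated as owning Tobias Cruz's 23% interest in Brightpath Industries Corp.
Chain via Vantage Realty LP → Wildmere Holdings Ltd → Meridian Partners LP (R1): 100% × 11% × 35% × 25% = 0.9625% of Brightpath Industries Corp.
Chain via Halcyon Trust → Ridgefield Services GmbH → Redpoint Capital LLC (R1): 23% × 42% × 75% × 33% = 2.39085% of Brightpath Industries Corp.
Direct interest in Brightpath Industries Corp: 23%.
Aggregating (R2): 0.9625% + 2.39085% + 23% = 26.35335%.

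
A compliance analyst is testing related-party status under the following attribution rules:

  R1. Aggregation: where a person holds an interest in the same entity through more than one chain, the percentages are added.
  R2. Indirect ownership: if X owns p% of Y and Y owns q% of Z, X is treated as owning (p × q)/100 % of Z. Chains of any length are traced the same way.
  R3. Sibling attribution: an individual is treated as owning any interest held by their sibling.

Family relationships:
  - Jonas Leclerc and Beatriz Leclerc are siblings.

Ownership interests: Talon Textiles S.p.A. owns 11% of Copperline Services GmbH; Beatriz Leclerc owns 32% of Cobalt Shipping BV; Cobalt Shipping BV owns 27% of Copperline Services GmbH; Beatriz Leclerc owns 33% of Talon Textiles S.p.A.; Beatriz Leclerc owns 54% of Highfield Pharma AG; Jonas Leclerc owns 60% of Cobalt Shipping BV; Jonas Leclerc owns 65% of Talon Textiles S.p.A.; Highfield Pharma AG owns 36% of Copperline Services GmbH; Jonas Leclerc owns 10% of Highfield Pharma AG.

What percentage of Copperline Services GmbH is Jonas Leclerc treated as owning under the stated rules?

By sibling attribution (R3), Jonas Leclerc is treated as also owning Beatriz Leclerc's interest in Cobalt Shipping BV, giving 60% + 32% = 92%.
By sibling attribution (R3), Jonas Leclerc is treated as also owning Beatriz Leclerc's interest in Talon Textiles S.p.A, giving 65% + 33% = 98%.
By sibling attribution (R3), Jonas Leclerc is treated as also owning Beatriz Leclerc's interest in Highfield Pharma AG, giving 10% + 54% = 64%.
Chain via Cobalt Shipping BV (R2): 92% × 27% = 24.84% of Copperline Services GmbH.
Chain via Talon Textiles S.p.A. (R2): 98% × 11% = 10.78% of Copperline Services GmbH.
Chain via Highfield Pharma AG (R2): 64% × 36% = 23.04% of Copperline Services GmbH.
Aggregating (R1): 24.84% + 10.78% + 23.04% = 58.66%.

58.66%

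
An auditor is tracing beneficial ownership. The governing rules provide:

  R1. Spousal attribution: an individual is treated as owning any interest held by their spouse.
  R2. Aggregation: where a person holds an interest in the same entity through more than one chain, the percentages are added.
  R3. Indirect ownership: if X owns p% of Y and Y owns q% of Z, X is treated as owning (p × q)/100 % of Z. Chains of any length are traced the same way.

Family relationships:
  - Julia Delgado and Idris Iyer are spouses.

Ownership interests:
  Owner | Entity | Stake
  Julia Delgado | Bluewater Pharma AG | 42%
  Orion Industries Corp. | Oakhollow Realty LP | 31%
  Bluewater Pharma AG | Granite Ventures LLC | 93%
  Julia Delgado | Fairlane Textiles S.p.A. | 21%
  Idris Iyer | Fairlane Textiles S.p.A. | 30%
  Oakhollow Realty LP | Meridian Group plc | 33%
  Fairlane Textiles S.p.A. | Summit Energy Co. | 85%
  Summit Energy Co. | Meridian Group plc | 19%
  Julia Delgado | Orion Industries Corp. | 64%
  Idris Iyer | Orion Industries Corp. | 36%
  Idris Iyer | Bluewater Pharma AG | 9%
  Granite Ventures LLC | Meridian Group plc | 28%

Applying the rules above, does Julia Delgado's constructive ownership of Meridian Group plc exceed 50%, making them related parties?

By spousal attribution (R1), Julia Delgado is treated as also owning Idris Iyer's interest in Orion Industries Corp, giving 64% + 36% = 100%.
By spousal attribution (R1), Julia Delgado is treated as also owning Idris Iyer's interest in Bluewater Pharma AG, giving 42% + 9% = 51%.
By spousal attribution (R1), Julia Delgado is treated as also owning Idris Iyer's interest in Fairlane Textiles S.p.A, giving 21% + 30% = 51%.
Chain via Orion Industries Corp. → Oakhollow Realty LP (R3): 100% × 31% × 33% = 10.23% of Meridian Group plc.
Chain via Bluewater Pharma AG → Granite Ventures LLC (R3): 51% × 93% × 28% = 13.2804% of Meridian Group plc.
Chain via Fairlane Textiles S.p.A. → Summit Energy Co. (R3): 51% × 85% × 19% = 8.2365% of Meridian Group plc.
Aggregating (R2): 10.23% + 13.2804% + 8.2365% = 31.7469%.
31.7469% does not exceed the 50% threshold, so Julia is not a related party to Meridian Group plc.

No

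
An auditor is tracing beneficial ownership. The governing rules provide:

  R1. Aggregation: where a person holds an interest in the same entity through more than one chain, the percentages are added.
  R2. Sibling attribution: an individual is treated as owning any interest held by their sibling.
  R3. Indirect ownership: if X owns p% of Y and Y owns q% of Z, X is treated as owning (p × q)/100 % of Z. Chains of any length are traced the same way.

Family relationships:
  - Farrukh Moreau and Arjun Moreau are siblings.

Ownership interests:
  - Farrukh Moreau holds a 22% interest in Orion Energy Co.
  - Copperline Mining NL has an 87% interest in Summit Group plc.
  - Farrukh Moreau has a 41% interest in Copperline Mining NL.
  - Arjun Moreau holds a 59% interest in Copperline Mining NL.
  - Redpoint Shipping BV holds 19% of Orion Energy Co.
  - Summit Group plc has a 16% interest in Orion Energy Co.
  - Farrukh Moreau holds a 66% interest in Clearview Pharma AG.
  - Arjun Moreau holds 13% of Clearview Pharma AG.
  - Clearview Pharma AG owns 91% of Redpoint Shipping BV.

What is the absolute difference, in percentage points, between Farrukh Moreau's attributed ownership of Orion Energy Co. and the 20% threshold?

By sibling attribution (R2), Farrukh Moreau is treated as also owning Arjun Moreau's interest in Copperline Mining NL, giving 41% + 59% = 100%.
By sibling attribution (R2), Farrukh Moreau is treated as also owning Arjun Moreau's interest in Clearview Pharma AG, giving 66% + 13% = 79%.
Chain via Copperline Mining NL → Summit Group plc (R3): 100% × 87% × 16% = 13.92% of Orion Energy Co.
Chain via Clearview Pharma AG → Redpoint Shipping BV (R3): 79% × 91% × 19% = 13.6591% of Orion Energy Co.
Direct interest in Orion Energy Co: 22%.
Aggregating (R1): 13.92% + 13.6591% + 22% = 49.5791%.
49.5791% exceeds the 20% threshold by 29.5791 percentage points.

29.5791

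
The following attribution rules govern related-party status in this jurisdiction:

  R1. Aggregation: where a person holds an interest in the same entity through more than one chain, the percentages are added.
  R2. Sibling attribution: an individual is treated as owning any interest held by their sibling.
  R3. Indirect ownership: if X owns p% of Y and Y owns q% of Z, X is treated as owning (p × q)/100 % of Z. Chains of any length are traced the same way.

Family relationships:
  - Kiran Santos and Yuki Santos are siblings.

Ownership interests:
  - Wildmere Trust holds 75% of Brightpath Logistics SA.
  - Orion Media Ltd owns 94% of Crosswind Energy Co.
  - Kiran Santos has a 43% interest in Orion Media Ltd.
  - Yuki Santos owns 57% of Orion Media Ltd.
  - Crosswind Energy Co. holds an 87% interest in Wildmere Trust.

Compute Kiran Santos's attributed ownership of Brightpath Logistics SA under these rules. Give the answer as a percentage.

By sibling attribution (R2), Kiran Santos is treated as also owning Yuki Santos's interest in Orion Media Ltd, giving 43% + 57% = 100%.
Chain via Orion Media Ltd → Crosswind Energy Co. → Wildmere Trust (R3): 100% × 94% × 87% × 75% = 61.335% of Brightpath Logistics SA.

61.335%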